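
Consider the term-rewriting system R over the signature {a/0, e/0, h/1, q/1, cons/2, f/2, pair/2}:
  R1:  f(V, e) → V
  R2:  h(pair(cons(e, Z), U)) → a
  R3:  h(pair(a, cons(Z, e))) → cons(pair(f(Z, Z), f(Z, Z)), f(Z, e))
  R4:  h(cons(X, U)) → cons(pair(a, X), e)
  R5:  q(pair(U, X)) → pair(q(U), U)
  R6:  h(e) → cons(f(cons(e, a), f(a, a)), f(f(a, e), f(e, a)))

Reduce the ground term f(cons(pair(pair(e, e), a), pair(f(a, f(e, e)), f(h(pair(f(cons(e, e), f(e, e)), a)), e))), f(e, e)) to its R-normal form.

cons(pair(pair(e, e), a), pair(a, a))

1. f(cons(pair(pair(e, e), a), pair(f(a, f(e, e)), f(h(pair(f(cons(e, e), f(e, e)), a)), e))), f(e, e))  →  f(cons(pair(pair(e, e), a), pair(f(a, e), f(h(pair(f(cons(e, e), f(e, e)), a)), e))), f(e, e))   [R1 at 1.2.1.2]
2. f(cons(pair(pair(e, e), a), pair(f(a, e), f(h(pair(f(cons(e, e), f(e, e)), a)), e))), f(e, e))  →  f(cons(pair(pair(e, e), a), pair(a, f(h(pair(f(cons(e, e), f(e, e)), a)), e))), f(e, e))   [R1 at 1.2.1]
3. f(cons(pair(pair(e, e), a), pair(a, f(h(pair(f(cons(e, e), f(e, e)), a)), e))), f(e, e))  →  f(cons(pair(pair(e, e), a), pair(a, h(pair(f(cons(e, e), f(e, e)), a)))), f(e, e))   [R1 at 1.2.2]
4. f(cons(pair(pair(e, e), a), pair(a, h(pair(f(cons(e, e), f(e, e)), a)))), f(e, e))  →  f(cons(pair(pair(e, e), a), pair(a, h(pair(f(cons(e, e), e), a)))), f(e, e))   [R1 at 1.2.2.1.1.2]
5. f(cons(pair(pair(e, e), a), pair(a, h(pair(f(cons(e, e), e), a)))), f(e, e))  →  f(cons(pair(pair(e, e), a), pair(a, h(pair(cons(e, e), a)))), f(e, e))   [R1 at 1.2.2.1.1]
6. f(cons(pair(pair(e, e), a), pair(a, h(pair(cons(e, e), a)))), f(e, e))  →  f(cons(pair(pair(e, e), a), pair(a, a)), f(e, e))   [R2 at 1.2.2]
7. f(cons(pair(pair(e, e), a), pair(a, a)), f(e, e))  →  f(cons(pair(pair(e, e), a), pair(a, a)), e)   [R1 at 2]
8. f(cons(pair(pair(e, e), a), pair(a, a)), e)  →  cons(pair(pair(e, e), a), pair(a, a))   [R1 at ε]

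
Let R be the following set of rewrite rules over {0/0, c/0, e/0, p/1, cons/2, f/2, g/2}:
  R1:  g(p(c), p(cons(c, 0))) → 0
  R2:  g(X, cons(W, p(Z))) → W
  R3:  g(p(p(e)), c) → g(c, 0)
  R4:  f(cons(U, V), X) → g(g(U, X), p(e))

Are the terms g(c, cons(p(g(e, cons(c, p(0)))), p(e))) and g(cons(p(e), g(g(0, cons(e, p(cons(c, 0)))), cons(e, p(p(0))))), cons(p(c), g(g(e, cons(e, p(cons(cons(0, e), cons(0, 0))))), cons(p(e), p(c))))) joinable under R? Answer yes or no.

Reduce t₁ = g(c, cons(p(g(e, cons(c, p(0)))), p(e))):
1. g(c, cons(p(g(e, cons(c, p(0)))), p(e)))  →  p(g(e, cons(c, p(0))))   [R2 at ε]
2. p(g(e, cons(c, p(0))))  →  p(c)   [R2 at 1]

Reduce t₂ = g(cons(p(e), g(g(0, cons(e, p(cons(c, 0)))), cons(e, p(p(0))))), cons(p(c), g(g(e, cons(e, p(cons(cons(0, e), cons(0, 0))))), cons(p(e), p(c))))):
1. g(cons(p(e), g(g(0, cons(e, p(cons(c, 0)))), cons(e, p(p(0))))), cons(p(c), g(g(e, cons(e, p(cons(cons(0, e), cons(0, 0))))), cons(p(e), p(c)))))  →  g(cons(p(e), e), cons(p(c), g(g(e, cons(e, p(cons(cons(0, e), cons(0, 0))))), cons(p(e), p(c)))))   [R2 at 1.2]
2. g(cons(p(e), e), cons(p(c), g(g(e, cons(e, p(cons(cons(0, e), cons(0, 0))))), cons(p(e), p(c)))))  →  g(cons(p(e), e), cons(p(c), p(e)))   [R2 at 2.2]
3. g(cons(p(e), e), cons(p(c), p(e)))  →  p(c)   [R2 at ε]

yes — NF(t₁) = p(c), NF(t₂) = p(c)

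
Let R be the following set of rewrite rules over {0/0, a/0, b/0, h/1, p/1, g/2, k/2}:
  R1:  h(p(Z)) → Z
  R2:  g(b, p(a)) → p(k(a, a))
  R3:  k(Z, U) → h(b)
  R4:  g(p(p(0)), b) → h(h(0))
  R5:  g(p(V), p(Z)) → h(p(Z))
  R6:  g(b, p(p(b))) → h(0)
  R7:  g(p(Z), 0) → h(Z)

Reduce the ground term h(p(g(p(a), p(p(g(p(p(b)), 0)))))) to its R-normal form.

1. h(p(g(p(a), p(p(g(p(p(b)), 0))))))  →  g(p(a), p(p(g(p(p(b)), 0))))   [R1 at ε]
2. g(p(a), p(p(g(p(p(b)), 0))))  →  h(p(p(g(p(p(b)), 0))))   [R5 at ε]
3. h(p(p(g(p(p(b)), 0))))  →  p(g(p(p(b)), 0))   [R1 at ε]
4. p(g(p(p(b)), 0))  →  p(h(p(b)))   [R7 at 1]
5. p(h(p(b)))  →  p(b)   [R1 at 1]

p(b)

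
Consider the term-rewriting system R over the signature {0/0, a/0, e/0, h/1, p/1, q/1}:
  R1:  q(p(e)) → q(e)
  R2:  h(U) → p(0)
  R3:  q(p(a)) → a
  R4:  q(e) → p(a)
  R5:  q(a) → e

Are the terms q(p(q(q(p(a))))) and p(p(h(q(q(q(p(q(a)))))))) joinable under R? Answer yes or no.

no — NF(t₁) = p(a), NF(t₂) = p(p(p(0)))

Reduce t₁ = q(p(q(q(p(a))))):
1. q(p(q(q(p(a)))))  →  q(p(q(a)))   [R3 at 1.1.1]
2. q(p(q(a)))  →  q(p(e))   [R5 at 1.1]
3. q(p(e))  →  q(e)   [R1 at ε]
4. q(e)  →  p(a)   [R4 at ε]

Reduce t₂ = p(p(h(q(q(q(p(q(a)))))))):
1. p(p(h(q(q(q(p(q(a))))))))  →  p(p(p(0)))   [R2 at 1.1]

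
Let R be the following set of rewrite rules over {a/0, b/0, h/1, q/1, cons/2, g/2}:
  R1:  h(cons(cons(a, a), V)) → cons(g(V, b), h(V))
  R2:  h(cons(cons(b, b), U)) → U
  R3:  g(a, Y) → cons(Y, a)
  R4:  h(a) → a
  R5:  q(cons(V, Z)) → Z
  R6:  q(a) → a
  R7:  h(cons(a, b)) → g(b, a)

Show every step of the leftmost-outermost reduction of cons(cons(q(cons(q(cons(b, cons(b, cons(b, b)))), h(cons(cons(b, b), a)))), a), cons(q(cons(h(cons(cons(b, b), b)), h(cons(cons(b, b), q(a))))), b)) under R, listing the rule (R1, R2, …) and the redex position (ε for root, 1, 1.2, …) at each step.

cons(cons(a, a), cons(a, b))

1. cons(cons(q(cons(q(cons(b, cons(b, cons(b, b)))), h(cons(cons(b, b), a)))), a), cons(q(cons(h(cons(cons(b, b), b)), h(cons(cons(b, b), q(a))))), b))  →  cons(cons(h(cons(cons(b, b), a)), a), cons(q(cons(h(cons(cons(b, b), b)), h(cons(cons(b, b), q(a))))), b))   [R5 at 1.1]
2. cons(cons(h(cons(cons(b, b), a)), a), cons(q(cons(h(cons(cons(b, b), b)), h(cons(cons(b, b), q(a))))), b))  →  cons(cons(a, a), cons(q(cons(h(cons(cons(b, b), b)), h(cons(cons(b, b), q(a))))), b))   [R2 at 1.1]
3. cons(cons(a, a), cons(q(cons(h(cons(cons(b, b), b)), h(cons(cons(b, b), q(a))))), b))  →  cons(cons(a, a), cons(h(cons(cons(b, b), q(a))), b))   [R5 at 2.1]
4. cons(cons(a, a), cons(h(cons(cons(b, b), q(a))), b))  →  cons(cons(a, a), cons(q(a), b))   [R2 at 2.1]
5. cons(cons(a, a), cons(q(a), b))  →  cons(cons(a, a), cons(a, b))   [R6 at 2.1]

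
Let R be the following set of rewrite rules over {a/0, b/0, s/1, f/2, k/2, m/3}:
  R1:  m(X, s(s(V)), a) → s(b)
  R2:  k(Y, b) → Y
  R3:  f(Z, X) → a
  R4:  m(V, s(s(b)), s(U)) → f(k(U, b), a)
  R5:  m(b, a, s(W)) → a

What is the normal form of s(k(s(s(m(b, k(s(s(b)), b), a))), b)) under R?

s(s(s(s(b))))

1. s(k(s(s(m(b, k(s(s(b)), b), a))), b))  →  s(s(s(m(b, k(s(s(b)), b), a))))   [R2 at 1]
2. s(s(s(m(b, k(s(s(b)), b), a))))  →  s(s(s(m(b, s(s(b)), a))))   [R2 at 1.1.1.2]
3. s(s(s(m(b, s(s(b)), a))))  →  s(s(s(s(b))))   [R1 at 1.1.1]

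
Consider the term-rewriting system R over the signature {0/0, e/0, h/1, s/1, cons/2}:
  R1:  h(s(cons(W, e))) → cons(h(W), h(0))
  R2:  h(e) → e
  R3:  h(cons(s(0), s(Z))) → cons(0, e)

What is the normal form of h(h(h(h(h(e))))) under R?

1. h(h(h(h(h(e)))))  →  h(h(h(h(e))))   [R2 at 1.1.1.1]
2. h(h(h(h(e))))  →  h(h(h(e)))   [R2 at 1.1.1]
3. h(h(h(e)))  →  h(h(e))   [R2 at 1.1]
4. h(h(e))  →  h(e)   [R2 at 1]
5. h(e)  →  e   [R2 at ε]

e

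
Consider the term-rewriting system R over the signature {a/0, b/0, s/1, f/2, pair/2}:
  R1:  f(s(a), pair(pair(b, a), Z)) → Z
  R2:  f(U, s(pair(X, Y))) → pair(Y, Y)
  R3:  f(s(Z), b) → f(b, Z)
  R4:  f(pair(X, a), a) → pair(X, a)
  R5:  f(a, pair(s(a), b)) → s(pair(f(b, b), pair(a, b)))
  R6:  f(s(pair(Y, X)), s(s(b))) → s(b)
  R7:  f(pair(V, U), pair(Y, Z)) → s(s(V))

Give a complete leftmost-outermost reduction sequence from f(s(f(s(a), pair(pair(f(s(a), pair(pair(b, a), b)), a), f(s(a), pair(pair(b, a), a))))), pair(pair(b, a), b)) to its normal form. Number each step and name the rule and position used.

b

1. f(s(f(s(a), pair(pair(f(s(a), pair(pair(b, a), b)), a), f(s(a), pair(pair(b, a), a))))), pair(pair(b, a), b))  →  f(s(f(s(a), pair(pair(b, a), f(s(a), pair(pair(b, a), a))))), pair(pair(b, a), b))   [R1 at 1.1.2.1.1]
2. f(s(f(s(a), pair(pair(b, a), f(s(a), pair(pair(b, a), a))))), pair(pair(b, a), b))  →  f(s(f(s(a), pair(pair(b, a), a))), pair(pair(b, a), b))   [R1 at 1.1]
3. f(s(f(s(a), pair(pair(b, a), a))), pair(pair(b, a), b))  →  f(s(a), pair(pair(b, a), b))   [R1 at 1.1]
4. f(s(a), pair(pair(b, a), b))  →  b   [R1 at ε]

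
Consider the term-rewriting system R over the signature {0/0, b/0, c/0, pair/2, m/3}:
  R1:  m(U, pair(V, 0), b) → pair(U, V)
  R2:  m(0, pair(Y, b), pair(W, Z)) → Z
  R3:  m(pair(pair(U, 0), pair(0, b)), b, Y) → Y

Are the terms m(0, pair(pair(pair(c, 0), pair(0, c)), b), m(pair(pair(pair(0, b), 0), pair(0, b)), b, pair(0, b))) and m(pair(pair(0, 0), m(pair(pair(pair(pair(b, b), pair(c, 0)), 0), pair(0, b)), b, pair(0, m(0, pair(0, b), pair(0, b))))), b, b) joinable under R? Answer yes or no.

Reduce t₁ = m(0, pair(pair(pair(c, 0), pair(0, c)), b), m(pair(pair(pair(0, b), 0), pair(0, b)), b, pair(0, b))):
1. m(0, pair(pair(pair(c, 0), pair(0, c)), b), m(pair(pair(pair(0, b), 0), pair(0, b)), b, pair(0, b)))  →  m(0, pair(pair(pair(c, 0), pair(0, c)), b), pair(0, b))   [R3 at 3]
2. m(0, pair(pair(pair(c, 0), pair(0, c)), b), pair(0, b))  →  b   [R2 at ε]

Reduce t₂ = m(pair(pair(0, 0), m(pair(pair(pair(pair(b, b), pair(c, 0)), 0), pair(0, b)), b, pair(0, m(0, pair(0, b), pair(0, b))))), b, b):
1. m(pair(pair(0, 0), m(pair(pair(pair(pair(b, b), pair(c, 0)), 0), pair(0, b)), b, pair(0, m(0, pair(0, b), pair(0, b))))), b, b)  →  m(pair(pair(0, 0), pair(0, m(0, pair(0, b), pair(0, b)))), b, b)   [R3 at 1.2]
2. m(pair(pair(0, 0), pair(0, m(0, pair(0, b), pair(0, b)))), b, b)  →  m(pair(pair(0, 0), pair(0, b)), b, b)   [R2 at 1.2.2]
3. m(pair(pair(0, 0), pair(0, b)), b, b)  →  b   [R3 at ε]

yes — NF(t₁) = b, NF(t₂) = b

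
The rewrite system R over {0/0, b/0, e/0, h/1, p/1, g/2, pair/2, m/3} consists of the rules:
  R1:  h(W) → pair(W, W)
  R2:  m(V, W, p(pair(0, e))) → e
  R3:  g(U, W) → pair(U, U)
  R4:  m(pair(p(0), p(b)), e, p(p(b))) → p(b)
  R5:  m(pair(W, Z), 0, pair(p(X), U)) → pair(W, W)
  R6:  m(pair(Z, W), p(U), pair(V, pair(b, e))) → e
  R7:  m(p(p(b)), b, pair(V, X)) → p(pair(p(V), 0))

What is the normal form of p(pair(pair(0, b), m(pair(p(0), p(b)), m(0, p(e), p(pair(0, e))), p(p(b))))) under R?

p(pair(pair(0, b), p(b)))

1. p(pair(pair(0, b), m(pair(p(0), p(b)), m(0, p(e), p(pair(0, e))), p(p(b)))))  →  p(pair(pair(0, b), m(pair(p(0), p(b)), e, p(p(b)))))   [R2 at 1.2.2]
2. p(pair(pair(0, b), m(pair(p(0), p(b)), e, p(p(b)))))  →  p(pair(pair(0, b), p(b)))   [R4 at 1.2]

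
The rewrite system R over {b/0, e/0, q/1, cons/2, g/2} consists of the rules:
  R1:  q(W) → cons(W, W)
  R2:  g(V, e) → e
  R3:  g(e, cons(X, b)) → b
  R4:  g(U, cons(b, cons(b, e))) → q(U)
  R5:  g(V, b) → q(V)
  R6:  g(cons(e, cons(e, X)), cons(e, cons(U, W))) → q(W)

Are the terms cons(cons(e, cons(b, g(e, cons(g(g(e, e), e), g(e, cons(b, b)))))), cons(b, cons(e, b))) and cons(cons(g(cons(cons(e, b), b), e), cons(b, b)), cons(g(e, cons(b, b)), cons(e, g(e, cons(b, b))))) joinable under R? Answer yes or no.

Reduce t₁ = cons(cons(e, cons(b, g(e, cons(g(g(e, e), e), g(e, cons(b, b)))))), cons(b, cons(e, b))):
1. cons(cons(e, cons(b, g(e, cons(g(g(e, e), e), g(e, cons(b, b)))))), cons(b, cons(e, b)))  →  cons(cons(e, cons(b, g(e, cons(e, g(e, cons(b, b)))))), cons(b, cons(e, b)))   [R2 at 1.2.2.2.1]
2. cons(cons(e, cons(b, g(e, cons(e, g(e, cons(b, b)))))), cons(b, cons(e, b)))  →  cons(cons(e, cons(b, g(e, cons(e, b)))), cons(b, cons(e, b)))   [R3 at 1.2.2.2.2]
3. cons(cons(e, cons(b, g(e, cons(e, b)))), cons(b, cons(e, b)))  →  cons(cons(e, cons(b, b)), cons(b, cons(e, b)))   [R3 at 1.2.2]

Reduce t₂ = cons(cons(g(cons(cons(e, b), b), e), cons(b, b)), cons(g(e, cons(b, b)), cons(e, g(e, cons(b, b))))):
1. cons(cons(g(cons(cons(e, b), b), e), cons(b, b)), cons(g(e, cons(b, b)), cons(e, g(e, cons(b, b)))))  →  cons(cons(e, cons(b, b)), cons(g(e, cons(b, b)), cons(e, g(e, cons(b, b)))))   [R2 at 1.1]
2. cons(cons(e, cons(b, b)), cons(g(e, cons(b, b)), cons(e, g(e, cons(b, b)))))  →  cons(cons(e, cons(b, b)), cons(b, cons(e, g(e, cons(b, b)))))   [R3 at 2.1]
3. cons(cons(e, cons(b, b)), cons(b, cons(e, g(e, cons(b, b)))))  →  cons(cons(e, cons(b, b)), cons(b, cons(e, b)))   [R3 at 2.2.2]

yes — NF(t₁) = cons(cons(e, cons(b, b)), cons(b, cons(e, b))), NF(t₂) = cons(cons(e, cons(b, b)), cons(b, cons(e, b)))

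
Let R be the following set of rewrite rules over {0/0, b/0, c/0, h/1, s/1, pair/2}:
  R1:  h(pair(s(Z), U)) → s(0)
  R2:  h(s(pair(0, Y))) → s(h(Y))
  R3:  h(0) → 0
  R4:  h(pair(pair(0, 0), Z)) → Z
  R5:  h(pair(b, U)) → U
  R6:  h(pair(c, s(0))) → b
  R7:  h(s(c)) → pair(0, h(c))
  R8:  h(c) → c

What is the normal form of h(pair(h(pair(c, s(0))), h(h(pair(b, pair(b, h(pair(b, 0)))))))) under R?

1. h(pair(h(pair(c, s(0))), h(h(pair(b, pair(b, h(pair(b, 0))))))))  →  h(pair(b, h(h(pair(b, pair(b, h(pair(b, 0))))))))   [R6 at 1.1]
2. h(pair(b, h(h(pair(b, pair(b, h(pair(b, 0))))))))  →  h(h(pair(b, pair(b, h(pair(b, 0))))))   [R5 at ε]
3. h(h(pair(b, pair(b, h(pair(b, 0))))))  →  h(pair(b, h(pair(b, 0))))   [R5 at 1]
4. h(pair(b, h(pair(b, 0))))  →  h(pair(b, 0))   [R5 at ε]
5. h(pair(b, 0))  →  0   [R5 at ε]

0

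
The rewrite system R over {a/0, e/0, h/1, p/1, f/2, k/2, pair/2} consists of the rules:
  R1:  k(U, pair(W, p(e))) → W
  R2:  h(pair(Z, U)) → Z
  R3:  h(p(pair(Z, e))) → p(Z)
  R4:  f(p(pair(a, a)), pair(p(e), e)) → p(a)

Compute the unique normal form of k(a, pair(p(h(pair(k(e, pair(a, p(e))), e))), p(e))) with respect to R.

p(a)

1. k(a, pair(p(h(pair(k(e, pair(a, p(e))), e))), p(e)))  →  p(h(pair(k(e, pair(a, p(e))), e)))   [R1 at ε]
2. p(h(pair(k(e, pair(a, p(e))), e)))  →  p(k(e, pair(a, p(e))))   [R2 at 1]
3. p(k(e, pair(a, p(e))))  →  p(a)   [R1 at 1]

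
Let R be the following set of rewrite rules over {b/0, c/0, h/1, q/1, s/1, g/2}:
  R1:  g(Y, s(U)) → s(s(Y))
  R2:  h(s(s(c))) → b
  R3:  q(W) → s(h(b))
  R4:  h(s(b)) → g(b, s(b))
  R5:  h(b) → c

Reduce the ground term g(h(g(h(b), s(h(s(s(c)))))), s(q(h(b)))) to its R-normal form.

1. g(h(g(h(b), s(h(s(s(c)))))), s(q(h(b))))  →  s(s(h(g(h(b), s(h(s(s(c))))))))   [R1 at ε]
2. s(s(h(g(h(b), s(h(s(s(c))))))))  →  s(s(h(s(s(h(b))))))   [R1 at 1.1.1]
3. s(s(h(s(s(h(b))))))  →  s(s(h(s(s(c)))))   [R5 at 1.1.1.1.1]
4. s(s(h(s(s(c)))))  →  s(s(b))   [R2 at 1.1]

s(s(b))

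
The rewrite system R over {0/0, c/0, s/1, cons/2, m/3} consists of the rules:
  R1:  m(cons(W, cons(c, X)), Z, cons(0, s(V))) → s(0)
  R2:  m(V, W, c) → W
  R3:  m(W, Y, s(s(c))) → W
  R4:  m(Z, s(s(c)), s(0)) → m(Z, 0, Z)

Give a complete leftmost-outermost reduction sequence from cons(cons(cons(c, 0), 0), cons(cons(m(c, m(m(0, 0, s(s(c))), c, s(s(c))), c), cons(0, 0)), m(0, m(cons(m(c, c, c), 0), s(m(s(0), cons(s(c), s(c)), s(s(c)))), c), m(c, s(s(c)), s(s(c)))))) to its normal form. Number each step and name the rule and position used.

1. cons(cons(cons(c, 0), 0), cons(cons(m(c, m(m(0, 0, s(s(c))), c, s(s(c))), c), cons(0, 0)), m(0, m(cons(m(c, c, c), 0), s(m(s(0), cons(s(c), s(c)), s(s(c)))), c), m(c, s(s(c)), s(s(c))))))  →  cons(cons(cons(c, 0), 0), cons(cons(m(m(0, 0, s(s(c))), c, s(s(c))), cons(0, 0)), m(0, m(cons(m(c, c, c), 0), s(m(s(0), cons(s(c), s(c)), s(s(c)))), c), m(c, s(s(c)), s(s(c))))))   [R2 at 2.1.1]
2. cons(cons(cons(c, 0), 0), cons(cons(m(m(0, 0, s(s(c))), c, s(s(c))), cons(0, 0)), m(0, m(cons(m(c, c, c), 0), s(m(s(0), cons(s(c), s(c)), s(s(c)))), c), m(c, s(s(c)), s(s(c))))))  →  cons(cons(cons(c, 0), 0), cons(cons(m(0, 0, s(s(c))), cons(0, 0)), m(0, m(cons(m(c, c, c), 0), s(m(s(0), cons(s(c), s(c)), s(s(c)))), c), m(c, s(s(c)), s(s(c))))))   [R3 at 2.1.1]
3. cons(cons(cons(c, 0), 0), cons(cons(m(0, 0, s(s(c))), cons(0, 0)), m(0, m(cons(m(c, c, c), 0), s(m(s(0), cons(s(c), s(c)), s(s(c)))), c), m(c, s(s(c)), s(s(c))))))  →  cons(cons(cons(c, 0), 0), cons(cons(0, cons(0, 0)), m(0, m(cons(m(c, c, c), 0), s(m(s(0), cons(s(c), s(c)), s(s(c)))), c), m(c, s(s(c)), s(s(c))))))   [R3 at 2.1.1]
4. cons(cons(cons(c, 0), 0), cons(cons(0, cons(0, 0)), m(0, m(cons(m(c, c, c), 0), s(m(s(0), cons(s(c), s(c)), s(s(c)))), c), m(c, s(s(c)), s(s(c))))))  →  cons(cons(cons(c, 0), 0), cons(cons(0, cons(0, 0)), m(0, s(m(s(0), cons(s(c), s(c)), s(s(c)))), m(c, s(s(c)), s(s(c))))))   [R2 at 2.2.2]
5. cons(cons(cons(c, 0), 0), cons(cons(0, cons(0, 0)), m(0, s(m(s(0), cons(s(c), s(c)), s(s(c)))), m(c, s(s(c)), s(s(c))))))  →  cons(cons(cons(c, 0), 0), cons(cons(0, cons(0, 0)), m(0, s(s(0)), m(c, s(s(c)), s(s(c))))))   [R3 at 2.2.2.1]
6. cons(cons(cons(c, 0), 0), cons(cons(0, cons(0, 0)), m(0, s(s(0)), m(c, s(s(c)), s(s(c))))))  →  cons(cons(cons(c, 0), 0), cons(cons(0, cons(0, 0)), m(0, s(s(0)), c)))   [R3 at 2.2.3]
7. cons(cons(cons(c, 0), 0), cons(cons(0, cons(0, 0)), m(0, s(s(0)), c)))  →  cons(cons(cons(c, 0), 0), cons(cons(0, cons(0, 0)), s(s(0))))   [R2 at 2.2]

cons(cons(cons(c, 0), 0), cons(cons(0, cons(0, 0)), s(s(0))))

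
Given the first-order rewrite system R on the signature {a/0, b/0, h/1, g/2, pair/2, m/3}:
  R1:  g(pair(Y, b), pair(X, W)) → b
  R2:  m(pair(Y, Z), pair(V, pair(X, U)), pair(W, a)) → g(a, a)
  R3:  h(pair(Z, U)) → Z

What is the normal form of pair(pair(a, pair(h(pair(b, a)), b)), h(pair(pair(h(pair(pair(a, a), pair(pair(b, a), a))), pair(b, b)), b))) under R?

1. pair(pair(a, pair(h(pair(b, a)), b)), h(pair(pair(h(pair(pair(a, a), pair(pair(b, a), a))), pair(b, b)), b)))  →  pair(pair(a, pair(b, b)), h(pair(pair(h(pair(pair(a, a), pair(pair(b, a), a))), pair(b, b)), b)))   [R3 at 1.2.1]
2. pair(pair(a, pair(b, b)), h(pair(pair(h(pair(pair(a, a), pair(pair(b, a), a))), pair(b, b)), b)))  →  pair(pair(a, pair(b, b)), pair(h(pair(pair(a, a), pair(pair(b, a), a))), pair(b, b)))   [R3 at 2]
3. pair(pair(a, pair(b, b)), pair(h(pair(pair(a, a), pair(pair(b, a), a))), pair(b, b)))  →  pair(pair(a, pair(b, b)), pair(pair(a, a), pair(b, b)))   [R3 at 2.1]

pair(pair(a, pair(b, b)), pair(pair(a, a), pair(b, b)))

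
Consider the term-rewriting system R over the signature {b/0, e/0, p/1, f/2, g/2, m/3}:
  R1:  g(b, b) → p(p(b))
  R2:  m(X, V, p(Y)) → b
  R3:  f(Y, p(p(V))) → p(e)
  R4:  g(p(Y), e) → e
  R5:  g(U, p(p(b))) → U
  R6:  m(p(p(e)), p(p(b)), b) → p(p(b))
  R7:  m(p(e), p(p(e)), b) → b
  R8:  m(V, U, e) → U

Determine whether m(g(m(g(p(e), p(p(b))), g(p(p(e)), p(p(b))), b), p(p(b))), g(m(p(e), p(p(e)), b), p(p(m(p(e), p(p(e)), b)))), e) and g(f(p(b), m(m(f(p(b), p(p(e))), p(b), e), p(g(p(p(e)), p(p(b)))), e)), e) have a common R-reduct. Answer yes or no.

no — NF(t₁) = b, NF(t₂) = e

Reduce t₁ = m(g(m(g(p(e), p(p(b))), g(p(p(e)), p(p(b))), b), p(p(b))), g(m(p(e), p(p(e)), b), p(p(m(p(e), p(p(e)), b)))), e):
1. m(g(m(g(p(e), p(p(b))), g(p(p(e)), p(p(b))), b), p(p(b))), g(m(p(e), p(p(e)), b), p(p(m(p(e), p(p(e)), b)))), e)  →  g(m(p(e), p(p(e)), b), p(p(m(p(e), p(p(e)), b))))   [R8 at ε]
2. g(m(p(e), p(p(e)), b), p(p(m(p(e), p(p(e)), b))))  →  g(b, p(p(m(p(e), p(p(e)), b))))   [R7 at 1]
3. g(b, p(p(m(p(e), p(p(e)), b))))  →  g(b, p(p(b)))   [R7 at 2.1.1]
4. g(b, p(p(b)))  →  b   [R5 at ε]

Reduce t₂ = g(f(p(b), m(m(f(p(b), p(p(e))), p(b), e), p(g(p(p(e)), p(p(b)))), e)), e):
1. g(f(p(b), m(m(f(p(b), p(p(e))), p(b), e), p(g(p(p(e)), p(p(b)))), e)), e)  →  g(f(p(b), p(g(p(p(e)), p(p(b))))), e)   [R8 at 1.2]
2. g(f(p(b), p(g(p(p(e)), p(p(b))))), e)  →  g(f(p(b), p(p(p(e)))), e)   [R5 at 1.2.1]
3. g(f(p(b), p(p(p(e)))), e)  →  g(p(e), e)   [R3 at 1]
4. g(p(e), e)  →  e   [R4 at ε]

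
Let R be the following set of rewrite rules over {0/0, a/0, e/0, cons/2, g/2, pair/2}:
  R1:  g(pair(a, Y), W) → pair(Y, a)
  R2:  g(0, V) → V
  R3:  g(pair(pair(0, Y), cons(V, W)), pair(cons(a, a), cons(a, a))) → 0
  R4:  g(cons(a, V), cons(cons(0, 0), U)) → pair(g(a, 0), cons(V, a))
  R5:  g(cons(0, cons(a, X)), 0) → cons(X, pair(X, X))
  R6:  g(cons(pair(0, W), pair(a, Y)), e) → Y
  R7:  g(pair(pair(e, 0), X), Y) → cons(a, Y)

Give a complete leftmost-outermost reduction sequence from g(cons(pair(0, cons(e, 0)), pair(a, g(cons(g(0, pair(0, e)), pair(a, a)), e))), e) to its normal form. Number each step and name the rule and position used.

1. g(cons(pair(0, cons(e, 0)), pair(a, g(cons(g(0, pair(0, e)), pair(a, a)), e))), e)  →  g(cons(g(0, pair(0, e)), pair(a, a)), e)   [R6 at ε]
2. g(cons(g(0, pair(0, e)), pair(a, a)), e)  →  g(cons(pair(0, e), pair(a, a)), e)   [R2 at 1.1]
3. g(cons(pair(0, e), pair(a, a)), e)  →  a   [R6 at ε]

a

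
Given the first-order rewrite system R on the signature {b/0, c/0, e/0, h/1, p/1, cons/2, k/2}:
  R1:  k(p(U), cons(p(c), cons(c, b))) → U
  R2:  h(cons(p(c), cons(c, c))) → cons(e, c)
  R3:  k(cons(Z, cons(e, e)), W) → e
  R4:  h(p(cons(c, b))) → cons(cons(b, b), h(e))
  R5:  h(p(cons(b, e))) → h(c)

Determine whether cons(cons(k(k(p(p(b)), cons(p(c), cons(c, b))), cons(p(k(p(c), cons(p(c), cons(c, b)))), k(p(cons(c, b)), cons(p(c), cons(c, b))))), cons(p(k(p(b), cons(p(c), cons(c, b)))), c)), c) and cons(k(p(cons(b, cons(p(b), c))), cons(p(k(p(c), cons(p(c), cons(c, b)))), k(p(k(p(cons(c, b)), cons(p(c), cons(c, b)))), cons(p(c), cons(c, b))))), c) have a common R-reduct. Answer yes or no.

yes — NF(t₁) = cons(cons(b, cons(p(b), c)), c), NF(t₂) = cons(cons(b, cons(p(b), c)), c)

Reduce t₁ = cons(cons(k(k(p(p(b)), cons(p(c), cons(c, b))), cons(p(k(p(c), cons(p(c), cons(c, b)))), k(p(cons(c, b)), cons(p(c), cons(c, b))))), cons(p(k(p(b), cons(p(c), cons(c, b)))), c)), c):
1. cons(cons(k(k(p(p(b)), cons(p(c), cons(c, b))), cons(p(k(p(c), cons(p(c), cons(c, b)))), k(p(cons(c, b)), cons(p(c), cons(c, b))))), cons(p(k(p(b), cons(p(c), cons(c, b)))), c)), c)  →  cons(cons(k(p(b), cons(p(k(p(c), cons(p(c), cons(c, b)))), k(p(cons(c, b)), cons(p(c), cons(c, b))))), cons(p(k(p(b), cons(p(c), cons(c, b)))), c)), c)   [R1 at 1.1.1]
2. cons(cons(k(p(b), cons(p(k(p(c), cons(p(c), cons(c, b)))), k(p(cons(c, b)), cons(p(c), cons(c, b))))), cons(p(k(p(b), cons(p(c), cons(c, b)))), c)), c)  →  cons(cons(k(p(b), cons(p(c), k(p(cons(c, b)), cons(p(c), cons(c, b))))), cons(p(k(p(b), cons(p(c), cons(c, b)))), c)), c)   [R1 at 1.1.2.1.1]
3. cons(cons(k(p(b), cons(p(c), k(p(cons(c, b)), cons(p(c), cons(c, b))))), cons(p(k(p(b), cons(p(c), cons(c, b)))), c)), c)  →  cons(cons(k(p(b), cons(p(c), cons(c, b))), cons(p(k(p(b), cons(p(c), cons(c, b)))), c)), c)   [R1 at 1.1.2.2]
4. cons(cons(k(p(b), cons(p(c), cons(c, b))), cons(p(k(p(b), cons(p(c), cons(c, b)))), c)), c)  →  cons(cons(b, cons(p(k(p(b), cons(p(c), cons(c, b)))), c)), c)   [R1 at 1.1]
5. cons(cons(b, cons(p(k(p(b), cons(p(c), cons(c, b)))), c)), c)  →  cons(cons(b, cons(p(b), c)), c)   [R1 at 1.2.1.1]

Reduce t₂ = cons(k(p(cons(b, cons(p(b), c))), cons(p(k(p(c), cons(p(c), cons(c, b)))), k(p(k(p(cons(c, b)), cons(p(c), cons(c, b)))), cons(p(c), cons(c, b))))), c):
1. cons(k(p(cons(b, cons(p(b), c))), cons(p(k(p(c), cons(p(c), cons(c, b)))), k(p(k(p(cons(c, b)), cons(p(c), cons(c, b)))), cons(p(c), cons(c, b))))), c)  →  cons(k(p(cons(b, cons(p(b), c))), cons(p(c), k(p(k(p(cons(c, b)), cons(p(c), cons(c, b)))), cons(p(c), cons(c, b))))), c)   [R1 at 1.2.1.1]
2. cons(k(p(cons(b, cons(p(b), c))), cons(p(c), k(p(k(p(cons(c, b)), cons(p(c), cons(c, b)))), cons(p(c), cons(c, b))))), c)  →  cons(k(p(cons(b, cons(p(b), c))), cons(p(c), k(p(cons(c, b)), cons(p(c), cons(c, b))))), c)   [R1 at 1.2.2]
3. cons(k(p(cons(b, cons(p(b), c))), cons(p(c), k(p(cons(c, b)), cons(p(c), cons(c, b))))), c)  →  cons(k(p(cons(b, cons(p(b), c))), cons(p(c), cons(c, b))), c)   [R1 at 1.2.2]
4. cons(k(p(cons(b, cons(p(b), c))), cons(p(c), cons(c, b))), c)  →  cons(cons(b, cons(p(b), c)), c)   [R1 at 1]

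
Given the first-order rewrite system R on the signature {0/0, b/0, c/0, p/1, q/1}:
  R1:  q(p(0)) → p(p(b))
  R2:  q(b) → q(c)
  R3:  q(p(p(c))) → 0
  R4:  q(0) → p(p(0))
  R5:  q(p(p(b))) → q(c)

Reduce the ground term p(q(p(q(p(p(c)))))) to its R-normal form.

p(p(p(b)))

1. p(q(p(q(p(p(c))))))  →  p(q(p(0)))   [R3 at 1.1.1]
2. p(q(p(0)))  →  p(p(p(b)))   [R1 at 1]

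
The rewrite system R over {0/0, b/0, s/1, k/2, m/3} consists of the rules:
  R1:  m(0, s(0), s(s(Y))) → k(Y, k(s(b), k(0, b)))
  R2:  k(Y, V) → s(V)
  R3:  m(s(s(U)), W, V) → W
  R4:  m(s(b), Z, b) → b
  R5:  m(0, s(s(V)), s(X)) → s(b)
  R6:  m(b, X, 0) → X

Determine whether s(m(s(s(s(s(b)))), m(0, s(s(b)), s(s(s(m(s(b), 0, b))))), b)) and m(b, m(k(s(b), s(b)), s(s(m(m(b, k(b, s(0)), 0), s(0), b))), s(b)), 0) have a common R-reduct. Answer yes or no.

no — NF(t₁) = s(s(b)), NF(t₂) = s(s(s(0)))

Reduce t₁ = s(m(s(s(s(s(b)))), m(0, s(s(b)), s(s(s(m(s(b), 0, b))))), b)):
1. s(m(s(s(s(s(b)))), m(0, s(s(b)), s(s(s(m(s(b), 0, b))))), b))  →  s(m(0, s(s(b)), s(s(s(m(s(b), 0, b))))))   [R3 at 1]
2. s(m(0, s(s(b)), s(s(s(m(s(b), 0, b))))))  →  s(s(b))   [R5 at 1]

Reduce t₂ = m(b, m(k(s(b), s(b)), s(s(m(m(b, k(b, s(0)), 0), s(0), b))), s(b)), 0):
1. m(b, m(k(s(b), s(b)), s(s(m(m(b, k(b, s(0)), 0), s(0), b))), s(b)), 0)  →  m(k(s(b), s(b)), s(s(m(m(b, k(b, s(0)), 0), s(0), b))), s(b))   [R6 at ε]
2. m(k(s(b), s(b)), s(s(m(m(b, k(b, s(0)), 0), s(0), b))), s(b))  →  m(s(s(b)), s(s(m(m(b, k(b, s(0)), 0), s(0), b))), s(b))   [R2 at 1]
3. m(s(s(b)), s(s(m(m(b, k(b, s(0)), 0), s(0), b))), s(b))  →  s(s(m(m(b, k(b, s(0)), 0), s(0), b)))   [R3 at ε]
4. s(s(m(m(b, k(b, s(0)), 0), s(0), b)))  →  s(s(m(k(b, s(0)), s(0), b)))   [R6 at 1.1.1]
5. s(s(m(k(b, s(0)), s(0), b)))  →  s(s(m(s(s(0)), s(0), b)))   [R2 at 1.1.1]
6. s(s(m(s(s(0)), s(0), b)))  →  s(s(s(0)))   [R3 at 1.1]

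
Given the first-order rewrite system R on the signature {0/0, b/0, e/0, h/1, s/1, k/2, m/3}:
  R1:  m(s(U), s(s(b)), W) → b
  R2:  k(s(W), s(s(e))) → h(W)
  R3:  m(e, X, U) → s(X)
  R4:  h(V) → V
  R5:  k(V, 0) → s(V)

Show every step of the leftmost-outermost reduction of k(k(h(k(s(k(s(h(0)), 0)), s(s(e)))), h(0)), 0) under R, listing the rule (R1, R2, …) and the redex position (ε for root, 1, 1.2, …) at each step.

1. k(k(h(k(s(k(s(h(0)), 0)), s(s(e)))), h(0)), 0)  →  s(k(h(k(s(k(s(h(0)), 0)), s(s(e)))), h(0)))   [R5 at ε]
2. s(k(h(k(s(k(s(h(0)), 0)), s(s(e)))), h(0)))  →  s(k(k(s(k(s(h(0)), 0)), s(s(e))), h(0)))   [R4 at 1.1]
3. s(k(k(s(k(s(h(0)), 0)), s(s(e))), h(0)))  →  s(k(h(k(s(h(0)), 0)), h(0)))   [R2 at 1.1]
4. s(k(h(k(s(h(0)), 0)), h(0)))  →  s(k(k(s(h(0)), 0), h(0)))   [R4 at 1.1]
5. s(k(k(s(h(0)), 0), h(0)))  →  s(k(s(s(h(0))), h(0)))   [R5 at 1.1]
6. s(k(s(s(h(0))), h(0)))  →  s(k(s(s(0)), h(0)))   [R4 at 1.1.1.1]
7. s(k(s(s(0)), h(0)))  →  s(k(s(s(0)), 0))   [R4 at 1.2]
8. s(k(s(s(0)), 0))  →  s(s(s(s(0))))   [R5 at 1]

s(s(s(s(0))))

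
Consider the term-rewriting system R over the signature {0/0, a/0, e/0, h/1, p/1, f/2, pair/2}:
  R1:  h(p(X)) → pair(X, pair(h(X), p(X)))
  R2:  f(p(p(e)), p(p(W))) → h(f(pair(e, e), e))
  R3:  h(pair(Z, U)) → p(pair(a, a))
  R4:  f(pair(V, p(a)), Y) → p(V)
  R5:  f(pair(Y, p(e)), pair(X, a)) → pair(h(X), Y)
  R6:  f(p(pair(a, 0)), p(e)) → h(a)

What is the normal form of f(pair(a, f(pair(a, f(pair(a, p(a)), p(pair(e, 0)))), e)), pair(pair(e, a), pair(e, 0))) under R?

p(a)

1. f(pair(a, f(pair(a, f(pair(a, p(a)), p(pair(e, 0)))), e)), pair(pair(e, a), pair(e, 0)))  →  f(pair(a, f(pair(a, p(a)), e)), pair(pair(e, a), pair(e, 0)))   [R4 at 1.2.1.2]
2. f(pair(a, f(pair(a, p(a)), e)), pair(pair(e, a), pair(e, 0)))  →  f(pair(a, p(a)), pair(pair(e, a), pair(e, 0)))   [R4 at 1.2]
3. f(pair(a, p(a)), pair(pair(e, a), pair(e, 0)))  →  p(a)   [R4 at ε]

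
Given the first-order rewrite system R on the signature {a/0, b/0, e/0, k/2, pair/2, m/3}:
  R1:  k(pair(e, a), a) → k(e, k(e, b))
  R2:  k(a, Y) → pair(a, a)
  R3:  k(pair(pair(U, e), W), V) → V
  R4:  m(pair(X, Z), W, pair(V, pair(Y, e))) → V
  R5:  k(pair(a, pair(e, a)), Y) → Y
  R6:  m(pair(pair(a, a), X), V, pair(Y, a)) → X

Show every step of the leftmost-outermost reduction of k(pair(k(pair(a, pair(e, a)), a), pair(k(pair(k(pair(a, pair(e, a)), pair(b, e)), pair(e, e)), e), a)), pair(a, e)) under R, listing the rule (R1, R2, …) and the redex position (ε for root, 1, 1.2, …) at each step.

pair(a, e)

1. k(pair(k(pair(a, pair(e, a)), a), pair(k(pair(k(pair(a, pair(e, a)), pair(b, e)), pair(e, e)), e), a)), pair(a, e))  →  k(pair(a, pair(k(pair(k(pair(a, pair(e, a)), pair(b, e)), pair(e, e)), e), a)), pair(a, e))   [R5 at 1.1]
2. k(pair(a, pair(k(pair(k(pair(a, pair(e, a)), pair(b, e)), pair(e, e)), e), a)), pair(a, e))  →  k(pair(a, pair(k(pair(pair(b, e), pair(e, e)), e), a)), pair(a, e))   [R5 at 1.2.1.1.1]
3. k(pair(a, pair(k(pair(pair(b, e), pair(e, e)), e), a)), pair(a, e))  →  k(pair(a, pair(e, a)), pair(a, e))   [R3 at 1.2.1]
4. k(pair(a, pair(e, a)), pair(a, e))  →  pair(a, e)   [R5 at ε]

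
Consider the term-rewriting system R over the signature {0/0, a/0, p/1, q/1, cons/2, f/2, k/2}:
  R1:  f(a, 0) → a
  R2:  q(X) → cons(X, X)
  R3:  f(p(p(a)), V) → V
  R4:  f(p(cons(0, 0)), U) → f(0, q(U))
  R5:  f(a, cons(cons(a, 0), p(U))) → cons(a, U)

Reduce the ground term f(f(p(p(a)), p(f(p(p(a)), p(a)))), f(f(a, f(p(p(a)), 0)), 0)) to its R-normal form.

a

1. f(f(p(p(a)), p(f(p(p(a)), p(a)))), f(f(a, f(p(p(a)), 0)), 0))  →  f(p(f(p(p(a)), p(a))), f(f(a, f(p(p(a)), 0)), 0))   [R3 at 1]
2. f(p(f(p(p(a)), p(a))), f(f(a, f(p(p(a)), 0)), 0))  →  f(p(p(a)), f(f(a, f(p(p(a)), 0)), 0))   [R3 at 1.1]
3. f(p(p(a)), f(f(a, f(p(p(a)), 0)), 0))  →  f(f(a, f(p(p(a)), 0)), 0)   [R3 at ε]
4. f(f(a, f(p(p(a)), 0)), 0)  →  f(f(a, 0), 0)   [R3 at 1.2]
5. f(f(a, 0), 0)  →  f(a, 0)   [R1 at 1]
6. f(a, 0)  →  a   [R1 at ε]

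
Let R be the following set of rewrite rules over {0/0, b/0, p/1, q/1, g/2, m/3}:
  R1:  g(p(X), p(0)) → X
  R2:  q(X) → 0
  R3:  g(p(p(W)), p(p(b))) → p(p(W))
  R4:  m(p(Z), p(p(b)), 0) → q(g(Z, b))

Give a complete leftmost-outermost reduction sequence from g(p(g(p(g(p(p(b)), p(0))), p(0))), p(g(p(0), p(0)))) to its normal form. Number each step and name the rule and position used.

p(b)

1. g(p(g(p(g(p(p(b)), p(0))), p(0))), p(g(p(0), p(0))))  →  g(p(g(p(p(b)), p(0))), p(g(p(0), p(0))))   [R1 at 1.1]
2. g(p(g(p(p(b)), p(0))), p(g(p(0), p(0))))  →  g(p(p(b)), p(g(p(0), p(0))))   [R1 at 1.1]
3. g(p(p(b)), p(g(p(0), p(0))))  →  g(p(p(b)), p(0))   [R1 at 2.1]
4. g(p(p(b)), p(0))  →  p(b)   [R1 at ε]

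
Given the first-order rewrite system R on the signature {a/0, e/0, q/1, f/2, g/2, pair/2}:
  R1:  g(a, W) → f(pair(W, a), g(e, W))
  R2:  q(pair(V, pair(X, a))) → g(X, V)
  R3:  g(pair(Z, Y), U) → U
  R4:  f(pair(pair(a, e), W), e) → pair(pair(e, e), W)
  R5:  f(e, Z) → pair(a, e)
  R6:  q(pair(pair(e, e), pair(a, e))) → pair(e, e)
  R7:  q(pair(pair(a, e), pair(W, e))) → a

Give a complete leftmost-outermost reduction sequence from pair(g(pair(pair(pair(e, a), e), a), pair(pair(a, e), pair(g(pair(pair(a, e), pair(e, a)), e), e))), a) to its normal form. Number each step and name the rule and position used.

1. pair(g(pair(pair(pair(e, a), e), a), pair(pair(a, e), pair(g(pair(pair(a, e), pair(e, a)), e), e))), a)  →  pair(pair(pair(a, e), pair(g(pair(pair(a, e), pair(e, a)), e), e)), a)   [R3 at 1]
2. pair(pair(pair(a, e), pair(g(pair(pair(a, e), pair(e, a)), e), e)), a)  →  pair(pair(pair(a, e), pair(e, e)), a)   [R3 at 1.2.1]

pair(pair(pair(a, e), pair(e, e)), a)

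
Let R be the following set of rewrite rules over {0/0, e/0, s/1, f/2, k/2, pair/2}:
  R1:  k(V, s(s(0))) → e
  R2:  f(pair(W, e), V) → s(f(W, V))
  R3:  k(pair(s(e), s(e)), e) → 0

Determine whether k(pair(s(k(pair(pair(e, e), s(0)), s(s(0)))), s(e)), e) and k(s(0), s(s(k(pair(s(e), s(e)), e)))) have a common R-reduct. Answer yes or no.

no — NF(t₁) = 0, NF(t₂) = e

Reduce t₁ = k(pair(s(k(pair(pair(e, e), s(0)), s(s(0)))), s(e)), e):
1. k(pair(s(k(pair(pair(e, e), s(0)), s(s(0)))), s(e)), e)  →  k(pair(s(e), s(e)), e)   [R1 at 1.1.1]
2. k(pair(s(e), s(e)), e)  →  0   [R3 at ε]

Reduce t₂ = k(s(0), s(s(k(pair(s(e), s(e)), e)))):
1. k(s(0), s(s(k(pair(s(e), s(e)), e))))  →  k(s(0), s(s(0)))   [R3 at 2.1.1]
2. k(s(0), s(s(0)))  →  e   [R1 at ε]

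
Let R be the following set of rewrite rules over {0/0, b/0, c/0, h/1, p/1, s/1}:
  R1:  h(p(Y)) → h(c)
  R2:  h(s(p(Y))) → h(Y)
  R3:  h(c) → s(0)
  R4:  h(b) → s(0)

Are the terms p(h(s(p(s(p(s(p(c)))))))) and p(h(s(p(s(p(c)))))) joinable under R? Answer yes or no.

Reduce t₁ = p(h(s(p(s(p(s(p(c)))))))):
1. p(h(s(p(s(p(s(p(c))))))))  →  p(h(s(p(s(p(c))))))   [R2 at 1]
2. p(h(s(p(s(p(c))))))  →  p(h(s(p(c))))   [R2 at 1]
3. p(h(s(p(c))))  →  p(h(c))   [R2 at 1]
4. p(h(c))  →  p(s(0))   [R3 at 1]

Reduce t₂ = p(h(s(p(s(p(c)))))):
1. p(h(s(p(s(p(c))))))  →  p(h(s(p(c))))   [R2 at 1]
2. p(h(s(p(c))))  →  p(h(c))   [R2 at 1]
3. p(h(c))  →  p(s(0))   [R3 at 1]

yes — NF(t₁) = p(s(0)), NF(t₂) = p(s(0))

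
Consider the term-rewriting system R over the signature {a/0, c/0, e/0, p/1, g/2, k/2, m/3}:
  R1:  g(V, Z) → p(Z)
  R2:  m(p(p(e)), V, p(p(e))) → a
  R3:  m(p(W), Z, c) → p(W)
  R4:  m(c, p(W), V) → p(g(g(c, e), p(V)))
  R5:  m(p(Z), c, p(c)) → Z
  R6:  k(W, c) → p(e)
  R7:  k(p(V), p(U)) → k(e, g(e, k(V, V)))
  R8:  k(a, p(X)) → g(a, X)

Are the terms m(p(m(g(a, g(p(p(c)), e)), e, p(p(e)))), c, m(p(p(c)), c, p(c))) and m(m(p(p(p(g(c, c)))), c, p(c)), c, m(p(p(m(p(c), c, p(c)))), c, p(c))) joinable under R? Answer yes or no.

Reduce t₁ = m(p(m(g(a, g(p(p(c)), e)), e, p(p(e)))), c, m(p(p(c)), c, p(c))):
1. m(p(m(g(a, g(p(p(c)), e)), e, p(p(e)))), c, m(p(p(c)), c, p(c)))  →  m(p(m(p(g(p(p(c)), e)), e, p(p(e)))), c, m(p(p(c)), c, p(c)))   [R1 at 1.1.1]
2. m(p(m(p(g(p(p(c)), e)), e, p(p(e)))), c, m(p(p(c)), c, p(c)))  →  m(p(m(p(p(e)), e, p(p(e)))), c, m(p(p(c)), c, p(c)))   [R1 at 1.1.1.1]
3. m(p(m(p(p(e)), e, p(p(e)))), c, m(p(p(c)), c, p(c)))  →  m(p(a), c, m(p(p(c)), c, p(c)))   [R2 at 1.1]
4. m(p(a), c, m(p(p(c)), c, p(c)))  →  m(p(a), c, p(c))   [R5 at 3]
5. m(p(a), c, p(c))  →  a   [R5 at ε]

Reduce t₂ = m(m(p(p(p(g(c, c)))), c, p(c)), c, m(p(p(m(p(c), c, p(c)))), c, p(c))):
1. m(m(p(p(p(g(c, c)))), c, p(c)), c, m(p(p(m(p(c), c, p(c)))), c, p(c)))  →  m(p(p(g(c, c))), c, m(p(p(m(p(c), c, p(c)))), c, p(c)))   [R5 at 1]
2. m(p(p(g(c, c))), c, m(p(p(m(p(c), c, p(c)))), c, p(c)))  →  m(p(p(p(c))), c, m(p(p(m(p(c), c, p(c)))), c, p(c)))   [R1 at 1.1.1]
3. m(p(p(p(c))), c, m(p(p(m(p(c), c, p(c)))), c, p(c)))  →  m(p(p(p(c))), c, p(m(p(c), c, p(c))))   [R5 at 3]
4. m(p(p(p(c))), c, p(m(p(c), c, p(c))))  →  m(p(p(p(c))), c, p(c))   [R5 at 3.1]
5. m(p(p(p(c))), c, p(c))  →  p(p(c))   [R5 at ε]

no — NF(t₁) = a, NF(t₂) = p(p(c))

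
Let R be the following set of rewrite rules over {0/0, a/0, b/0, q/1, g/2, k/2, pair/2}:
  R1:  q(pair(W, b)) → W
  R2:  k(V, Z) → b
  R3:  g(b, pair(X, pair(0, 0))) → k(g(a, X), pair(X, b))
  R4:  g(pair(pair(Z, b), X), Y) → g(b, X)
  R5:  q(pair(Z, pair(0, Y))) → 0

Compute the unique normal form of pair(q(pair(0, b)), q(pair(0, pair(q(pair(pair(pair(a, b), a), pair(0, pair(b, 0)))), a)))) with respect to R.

pair(0, 0)

1. pair(q(pair(0, b)), q(pair(0, pair(q(pair(pair(pair(a, b), a), pair(0, pair(b, 0)))), a))))  →  pair(0, q(pair(0, pair(q(pair(pair(pair(a, b), a), pair(0, pair(b, 0)))), a))))   [R1 at 1]
2. pair(0, q(pair(0, pair(q(pair(pair(pair(a, b), a), pair(0, pair(b, 0)))), a))))  →  pair(0, q(pair(0, pair(0, a))))   [R5 at 2.1.2.1]
3. pair(0, q(pair(0, pair(0, a))))  →  pair(0, 0)   [R5 at 2]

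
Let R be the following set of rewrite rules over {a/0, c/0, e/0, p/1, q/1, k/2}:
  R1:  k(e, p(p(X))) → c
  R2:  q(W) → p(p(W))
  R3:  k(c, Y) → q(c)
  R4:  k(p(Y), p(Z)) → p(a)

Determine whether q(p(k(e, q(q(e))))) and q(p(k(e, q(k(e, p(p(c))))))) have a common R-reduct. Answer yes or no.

Reduce t₁ = q(p(k(e, q(q(e))))):
1. q(p(k(e, q(q(e)))))  →  p(p(p(k(e, q(q(e))))))   [R2 at ε]
2. p(p(p(k(e, q(q(e))))))  →  p(p(p(k(e, p(p(q(e)))))))   [R2 at 1.1.1.2]
3. p(p(p(k(e, p(p(q(e)))))))  →  p(p(p(c)))   [R1 at 1.1.1]

Reduce t₂ = q(p(k(e, q(k(e, p(p(c))))))):
1. q(p(k(e, q(k(e, p(p(c)))))))  →  p(p(p(k(e, q(k(e, p(p(c))))))))   [R2 at ε]
2. p(p(p(k(e, q(k(e, p(p(c))))))))  →  p(p(p(k(e, p(p(k(e, p(p(c)))))))))   [R2 at 1.1.1.2]
3. p(p(p(k(e, p(p(k(e, p(p(c)))))))))  →  p(p(p(c)))   [R1 at 1.1.1]

yes — NF(t₁) = p(p(p(c))), NF(t₂) = p(p(p(c)))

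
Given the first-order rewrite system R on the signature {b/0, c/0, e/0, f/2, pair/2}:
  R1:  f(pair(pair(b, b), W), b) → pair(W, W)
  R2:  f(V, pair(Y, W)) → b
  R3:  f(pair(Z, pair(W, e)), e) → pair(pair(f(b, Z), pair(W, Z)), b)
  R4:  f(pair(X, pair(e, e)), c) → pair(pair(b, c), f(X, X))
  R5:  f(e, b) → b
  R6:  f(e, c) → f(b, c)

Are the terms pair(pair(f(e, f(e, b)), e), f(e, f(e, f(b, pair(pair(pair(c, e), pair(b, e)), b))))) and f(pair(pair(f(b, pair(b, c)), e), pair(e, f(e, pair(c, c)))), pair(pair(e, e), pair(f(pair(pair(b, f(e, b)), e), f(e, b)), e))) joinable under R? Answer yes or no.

Reduce t₁ = pair(pair(f(e, f(e, b)), e), f(e, f(e, f(b, pair(pair(pair(c, e), pair(b, e)), b))))):
1. pair(pair(f(e, f(e, b)), e), f(e, f(e, f(b, pair(pair(pair(c, e), pair(b, e)), b)))))  →  pair(pair(f(e, b), e), f(e, f(e, f(b, pair(pair(pair(c, e), pair(b, e)), b)))))   [R5 at 1.1.2]
2. pair(pair(f(e, b), e), f(e, f(e, f(b, pair(pair(pair(c, e), pair(b, e)), b)))))  →  pair(pair(b, e), f(e, f(e, f(b, pair(pair(pair(c, e), pair(b, e)), b)))))   [R5 at 1.1]
3. pair(pair(b, e), f(e, f(e, f(b, pair(pair(pair(c, e), pair(b, e)), b)))))  →  pair(pair(b, e), f(e, f(e, b)))   [R2 at 2.2.2]
4. pair(pair(b, e), f(e, f(e, b)))  →  pair(pair(b, e), f(e, b))   [R5 at 2.2]
5. pair(pair(b, e), f(e, b))  →  pair(pair(b, e), b)   [R5 at 2]

Reduce t₂ = f(pair(pair(f(b, pair(b, c)), e), pair(e, f(e, pair(c, c)))), pair(pair(e, e), pair(f(pair(pair(b, f(e, b)), e), f(e, b)), e))):
1. f(pair(pair(f(b, pair(b, c)), e), pair(e, f(e, pair(c, c)))), pair(pair(e, e), pair(f(pair(pair(b, f(e, b)), e), f(e, b)), e)))  →  b   [R2 at ε]

no — NF(t₁) = pair(pair(b, e), b), NF(t₂) = b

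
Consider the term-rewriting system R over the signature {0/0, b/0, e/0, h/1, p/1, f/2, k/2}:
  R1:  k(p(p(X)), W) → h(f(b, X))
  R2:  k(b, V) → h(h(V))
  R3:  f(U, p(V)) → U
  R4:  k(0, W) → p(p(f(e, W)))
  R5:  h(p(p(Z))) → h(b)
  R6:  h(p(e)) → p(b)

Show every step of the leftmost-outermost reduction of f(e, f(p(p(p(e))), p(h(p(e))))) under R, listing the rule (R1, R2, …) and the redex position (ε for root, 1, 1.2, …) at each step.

e

1. f(e, f(p(p(p(e))), p(h(p(e)))))  →  f(e, p(p(p(e))))   [R3 at 2]
2. f(e, p(p(p(e))))  →  e   [R3 at ε]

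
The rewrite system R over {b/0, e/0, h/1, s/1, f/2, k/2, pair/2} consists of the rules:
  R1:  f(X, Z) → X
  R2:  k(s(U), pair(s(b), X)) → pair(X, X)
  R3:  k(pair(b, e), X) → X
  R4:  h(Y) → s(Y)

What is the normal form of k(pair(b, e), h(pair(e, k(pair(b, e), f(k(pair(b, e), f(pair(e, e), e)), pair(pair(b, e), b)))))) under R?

s(pair(e, pair(e, e)))

1. k(pair(b, e), h(pair(e, k(pair(b, e), f(k(pair(b, e), f(pair(e, e), e)), pair(pair(b, e), b))))))  →  h(pair(e, k(pair(b, e), f(k(pair(b, e), f(pair(e, e), e)), pair(pair(b, e), b)))))   [R3 at ε]
2. h(pair(e, k(pair(b, e), f(k(pair(b, e), f(pair(e, e), e)), pair(pair(b, e), b)))))  →  s(pair(e, k(pair(b, e), f(k(pair(b, e), f(pair(e, e), e)), pair(pair(b, e), b)))))   [R4 at ε]
3. s(pair(e, k(pair(b, e), f(k(pair(b, e), f(pair(e, e), e)), pair(pair(b, e), b)))))  →  s(pair(e, f(k(pair(b, e), f(pair(e, e), e)), pair(pair(b, e), b))))   [R3 at 1.2]
4. s(pair(e, f(k(pair(b, e), f(pair(e, e), e)), pair(pair(b, e), b))))  →  s(pair(e, k(pair(b, e), f(pair(e, e), e))))   [R1 at 1.2]
5. s(pair(e, k(pair(b, e), f(pair(e, e), e))))  →  s(pair(e, f(pair(e, e), e)))   [R3 at 1.2]
6. s(pair(e, f(pair(e, e), e)))  →  s(pair(e, pair(e, e)))   [R1 at 1.2]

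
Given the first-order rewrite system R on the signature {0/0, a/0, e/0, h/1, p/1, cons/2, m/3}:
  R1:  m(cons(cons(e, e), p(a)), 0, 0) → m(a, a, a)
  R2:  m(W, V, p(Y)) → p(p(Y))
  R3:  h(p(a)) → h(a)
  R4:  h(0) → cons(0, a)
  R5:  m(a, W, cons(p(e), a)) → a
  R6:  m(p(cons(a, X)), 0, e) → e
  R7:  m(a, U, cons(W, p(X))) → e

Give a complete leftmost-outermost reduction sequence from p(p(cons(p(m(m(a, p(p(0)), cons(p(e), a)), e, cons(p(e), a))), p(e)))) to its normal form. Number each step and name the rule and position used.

1. p(p(cons(p(m(m(a, p(p(0)), cons(p(e), a)), e, cons(p(e), a))), p(e))))  →  p(p(cons(p(m(a, e, cons(p(e), a))), p(e))))   [R5 at 1.1.1.1.1]
2. p(p(cons(p(m(a, e, cons(p(e), a))), p(e))))  →  p(p(cons(p(a), p(e))))   [R5 at 1.1.1.1]

p(p(cons(p(a), p(e))))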